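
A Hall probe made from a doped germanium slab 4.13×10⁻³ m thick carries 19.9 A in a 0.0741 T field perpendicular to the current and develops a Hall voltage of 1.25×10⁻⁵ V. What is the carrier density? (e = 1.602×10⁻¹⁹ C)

n ≈ 1.78×10²⁶ m⁻³

From V_H = IB/(n e t), n = IB/(V_H e t).
n = (19.9)(0.0741)/((1.25×10⁻⁵)(1.602×10⁻¹⁹)(4.13×10⁻³)) ≈ 1.78×10²⁶ m⁻³.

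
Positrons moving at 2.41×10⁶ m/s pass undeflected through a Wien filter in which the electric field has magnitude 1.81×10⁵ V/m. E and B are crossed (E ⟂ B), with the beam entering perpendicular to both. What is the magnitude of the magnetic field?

B = 0.0751 T

Balance of forces in the selector: qE = qvB ⇒ B = E/v.
B = 1.81×10⁵/2.41×10⁶ = 0.0751 T.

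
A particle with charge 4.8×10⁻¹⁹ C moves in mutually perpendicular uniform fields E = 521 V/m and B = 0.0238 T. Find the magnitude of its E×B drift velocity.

The E×B drift speed is v_d = E/B.
v_d = 521/0.0238 = 2.19×10⁴ m/s.

v_d ≈ 2.19×10⁴ m/s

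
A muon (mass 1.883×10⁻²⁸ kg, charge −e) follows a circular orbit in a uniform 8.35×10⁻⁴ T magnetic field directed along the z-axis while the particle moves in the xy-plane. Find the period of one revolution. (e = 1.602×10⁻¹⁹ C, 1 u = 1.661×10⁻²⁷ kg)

T ≈ 8.84×10⁻⁶ s

The cyclotron period depends only on m, q, B: T = 2πm/(|q|B).
T = 2π(1.883×10⁻²⁸)/((1.602×10⁻¹⁹)(8.35×10⁻⁴)) ≈ 8.84×10⁻⁶ s.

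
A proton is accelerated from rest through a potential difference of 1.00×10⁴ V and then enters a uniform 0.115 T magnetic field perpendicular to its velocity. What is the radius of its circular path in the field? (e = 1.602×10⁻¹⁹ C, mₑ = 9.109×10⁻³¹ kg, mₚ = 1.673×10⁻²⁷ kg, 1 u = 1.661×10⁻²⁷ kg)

r ≈ 0.126 m

Acceleration: |q|V = ½mv² ⇒ v = √(2|q|V/m) = √(2·1.602×10⁻¹⁹·1.00×10⁴/1.673×10⁻²⁷) ≈ 1.384×10⁶ m/s.
In the field: r = mv/(|q|B) = (1.673×10⁻²⁷)(1.384×10⁶)/((1.602×10⁻¹⁹)(0.115)) ≈ 0.126 m.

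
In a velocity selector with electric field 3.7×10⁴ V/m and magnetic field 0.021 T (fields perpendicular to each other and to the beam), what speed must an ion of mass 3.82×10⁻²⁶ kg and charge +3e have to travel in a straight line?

v = 1.8×10⁶ m/s

For undeflected motion the electric and magnetic forces balance: qE = qvB.
v = E/B = 3.7×10⁴/0.021 = 1.8×10⁶ m/s.
The result is independent of the particle's charge and mass.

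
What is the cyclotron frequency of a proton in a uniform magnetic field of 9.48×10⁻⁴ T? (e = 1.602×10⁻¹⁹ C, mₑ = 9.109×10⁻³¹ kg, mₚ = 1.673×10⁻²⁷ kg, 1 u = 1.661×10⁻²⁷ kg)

f = |q|B/(2πm).
f = (1.602×10⁻¹⁹)(9.48×10⁻⁴)/(2π·1.673×10⁻²⁷) ≈ 1.44×10⁴ Hz.

f ≈ 1.44×10⁴ Hz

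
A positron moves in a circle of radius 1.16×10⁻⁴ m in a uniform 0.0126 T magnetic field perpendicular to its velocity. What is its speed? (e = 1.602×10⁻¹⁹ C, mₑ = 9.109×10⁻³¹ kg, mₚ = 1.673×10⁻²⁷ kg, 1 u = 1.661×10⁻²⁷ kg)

v ≈ 2.57×10⁵ m/s

From |q|vB = mv²/r, v = |q|Br/m.
v = (1.602×10⁻¹⁹)(0.0126)(1.16×10⁻⁴)/9.109×10⁻³¹ ≈ 2.57×10⁵ m/s.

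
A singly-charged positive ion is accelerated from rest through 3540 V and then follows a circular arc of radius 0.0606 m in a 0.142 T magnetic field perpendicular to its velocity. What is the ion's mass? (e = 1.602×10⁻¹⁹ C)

Combine |q|V = ½mv² and r = mv/(|q|B): eliminate v to get m = qB²r²/(2V).
m = (1.602×10⁻¹⁹)(0.142)²(0.0606)²/(2·3540) ≈ 1.68×10⁻²⁷ kg.

m ≈ 1.68×10⁻²⁷ kg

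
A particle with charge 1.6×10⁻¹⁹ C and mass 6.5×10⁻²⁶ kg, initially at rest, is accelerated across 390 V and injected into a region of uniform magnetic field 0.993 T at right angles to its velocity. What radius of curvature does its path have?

Acceleration: |q|V = ½mv² ⇒ v = √(2|q|V/m) = √(2·1.6×10⁻¹⁹·390/6.5×10⁻²⁶) ≈ 4.382×10⁴ m/s.
In the field: r = mv/(|q|B) = (6.5×10⁻²⁶)(4.382×10⁴)/((1.6×10⁻¹⁹)(0.993)) ≈ 0.0179 m.

r ≈ 0.0179 m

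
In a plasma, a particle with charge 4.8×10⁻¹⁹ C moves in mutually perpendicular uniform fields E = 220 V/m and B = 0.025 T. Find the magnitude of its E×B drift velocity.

The steady drift has the magnetic force balancing the electric force, so v_d = E/B.
v_d = 220/0.025 = 8800 m/s.

v_d ≈ 8800 m/s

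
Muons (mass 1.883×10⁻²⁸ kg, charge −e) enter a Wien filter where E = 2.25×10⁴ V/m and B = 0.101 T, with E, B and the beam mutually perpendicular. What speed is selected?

v = 2.23×10⁵ m/s

Zero net Lorentz force requires |qE| = |q v×B|, i.e. E = vB.
v = E/B = 2.25×10⁴/0.101 = 2.23×10⁵ m/s.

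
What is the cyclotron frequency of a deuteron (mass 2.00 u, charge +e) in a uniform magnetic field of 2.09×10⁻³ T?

f = |q|B/(2πm).
f = (1.602×10⁻¹⁹)(2.09×10⁻³)/(2π·3.322×10⁻²⁷) ≈ 1.60×10⁴ Hz.

f ≈ 1.60×10⁴ Hz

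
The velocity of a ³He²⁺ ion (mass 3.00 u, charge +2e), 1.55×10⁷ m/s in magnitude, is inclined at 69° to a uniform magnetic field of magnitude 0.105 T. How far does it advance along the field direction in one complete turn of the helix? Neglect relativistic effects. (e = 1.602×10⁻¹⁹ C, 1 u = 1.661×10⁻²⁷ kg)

p ≈ 5.17 m

v∥ = v cosθ = 1.55×10⁷·cos69° ≈ 5.555×10⁶ m/s.
T = 2πm/(|q|B) = 2π(4.983×10⁻²⁷)/((3.204×10⁻¹⁹)(0.105)) ≈ 9.307×10⁻⁷ s.
pitch = v∥ T = (5.555×10⁶)(9.307×10⁻⁷) ≈ 5.17 m.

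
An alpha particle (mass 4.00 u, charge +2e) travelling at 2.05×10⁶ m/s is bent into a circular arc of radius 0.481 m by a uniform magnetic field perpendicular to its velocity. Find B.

B ≈ 0.0884 T

From |q|vB = mv²/r, B = mv/(|q|r).
B = (6.644×10⁻²⁷)(2.05×10⁶)/((3.204×10⁻¹⁹)(0.481)) ≈ 0.0884 T.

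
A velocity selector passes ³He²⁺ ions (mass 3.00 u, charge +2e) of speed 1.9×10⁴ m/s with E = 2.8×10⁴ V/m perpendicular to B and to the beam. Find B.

B = 1.5 T

Balance of forces in the selector: qE = qvB ⇒ B = E/v.
B = 2.8×10⁴/1.9×10⁴ = 1.5 T.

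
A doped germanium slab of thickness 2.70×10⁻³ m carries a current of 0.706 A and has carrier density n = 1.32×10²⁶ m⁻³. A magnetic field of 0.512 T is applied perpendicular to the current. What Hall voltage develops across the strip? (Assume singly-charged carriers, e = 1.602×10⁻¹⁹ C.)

V_H = IB/(n e t).
V_H = (0.706)(0.512)/((1.32×10²⁶)(1.602×10⁻¹⁹)(2.70×10⁻³)) ≈ 6.33×10⁻⁶ V.

V_H ≈ 6.33×10⁻⁶ V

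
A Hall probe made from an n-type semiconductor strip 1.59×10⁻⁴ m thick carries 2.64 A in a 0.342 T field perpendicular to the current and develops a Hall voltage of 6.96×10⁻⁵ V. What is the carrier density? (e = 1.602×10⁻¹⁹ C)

From V_H = IB/(n e t), n = IB/(V_H e t).
n = (2.64)(0.342)/((6.96×10⁻⁵)(1.602×10⁻¹⁹)(1.59×10⁻⁴)) ≈ 5.09×10²⁶ m⁻³.

n ≈ 5.09×10²⁶ m⁻³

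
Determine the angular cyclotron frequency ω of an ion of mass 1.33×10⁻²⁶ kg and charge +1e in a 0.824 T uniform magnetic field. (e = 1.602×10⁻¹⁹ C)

ω ≈ 9.93×10⁶ rad/s

ω = |q|B/m.
ω = (1.602×10⁻¹⁹)(0.824)/1.33×10⁻²⁶ ≈ 9.93×10⁶ rad/s.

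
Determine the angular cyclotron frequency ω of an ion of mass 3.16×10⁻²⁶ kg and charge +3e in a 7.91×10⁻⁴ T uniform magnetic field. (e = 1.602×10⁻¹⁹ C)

ω = |q|B/m.
ω = (4.806×10⁻¹⁹)(7.91×10⁻⁴)/3.16×10⁻²⁶ ≈ 1.20×10⁴ rad/s.

ω ≈ 1.20×10⁴ rad/s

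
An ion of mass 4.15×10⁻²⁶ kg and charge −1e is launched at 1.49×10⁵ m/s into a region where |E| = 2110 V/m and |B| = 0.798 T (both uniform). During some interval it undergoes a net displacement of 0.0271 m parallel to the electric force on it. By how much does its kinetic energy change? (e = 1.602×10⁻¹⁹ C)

ΔKE ≈ 9.16×10⁻¹⁸ J

The magnetic force is always ⟂ v and does no work; only the electric force changes KE.
ΔKE = F_E · d = |q|E d = (1.602×10⁻¹⁹)(2110)(0.0271) ≈ 9.16×10⁻¹⁸ J.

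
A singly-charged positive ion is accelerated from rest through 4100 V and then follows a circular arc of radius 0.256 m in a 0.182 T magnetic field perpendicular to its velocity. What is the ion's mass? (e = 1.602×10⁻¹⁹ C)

Combine |q|V = ½mv² and r = mv/(|q|B): eliminate v to get m = qB²r²/(2V).
m = (1.602×10⁻¹⁹)(0.182)²(0.256)²/(2·4100) ≈ 4.24×10⁻²⁶ kg.

m ≈ 4.24×10⁻²⁶ kg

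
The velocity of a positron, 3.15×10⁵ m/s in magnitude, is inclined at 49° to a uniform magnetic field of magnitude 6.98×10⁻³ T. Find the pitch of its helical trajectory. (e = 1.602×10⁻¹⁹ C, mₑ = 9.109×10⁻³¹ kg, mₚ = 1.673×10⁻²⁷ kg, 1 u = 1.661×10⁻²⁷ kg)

p ≈ 1.06×10⁻³ m

v∥ = v cosθ = 3.15×10⁵·cos49° ≈ 2.067×10⁵ m/s.
T = 2πm/(|q|B) = 2π(9.109×10⁻³¹)/((1.602×10⁻¹⁹)(6.98×10⁻³)) ≈ 5.118×10⁻⁹ s.
pitch = v∥ T = (2.067×10⁵)(5.118×10⁻⁹) ≈ 1.06×10⁻³ m.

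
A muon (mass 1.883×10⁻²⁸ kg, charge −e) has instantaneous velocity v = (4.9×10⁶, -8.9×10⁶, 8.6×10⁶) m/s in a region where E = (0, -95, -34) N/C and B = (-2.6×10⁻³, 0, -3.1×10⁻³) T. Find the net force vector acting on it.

F ≈ (-4.42×10⁻¹⁵, 1.16×10⁻¹⁵, 3.71×10⁻¹⁵) N

v×B = (2.76×10⁴, -7170, -2.31×10⁴) N/C.
E + v×B = (2.76×10⁴, -7260, -2.32×10⁴) N/C.
F = q(E + v×B) = (−1.602×10⁻¹⁹ C)·(2.76×10⁴, -7260, -2.32×10⁴) = (-4.42×10⁻¹⁵, 1.16×10⁻¹⁵, 3.71×10⁻¹⁵) N.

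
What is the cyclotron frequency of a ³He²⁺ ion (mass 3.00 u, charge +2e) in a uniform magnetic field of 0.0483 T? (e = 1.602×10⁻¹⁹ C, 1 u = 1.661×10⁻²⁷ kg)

f = |q|B/(2πm).
f = (3.204×10⁻¹⁹)(0.0483)/(2π·4.983×10⁻²⁷) ≈ 4.94×10⁵ Hz.

f ≈ 4.94×10⁵ Hz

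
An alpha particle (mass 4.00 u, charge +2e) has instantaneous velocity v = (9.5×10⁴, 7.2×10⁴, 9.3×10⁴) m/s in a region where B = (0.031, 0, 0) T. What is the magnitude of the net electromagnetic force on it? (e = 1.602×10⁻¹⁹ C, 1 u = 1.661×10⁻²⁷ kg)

|F| ≈ 1.17×10⁻¹⁵ N

v×B = (0, 2880, -2230) N/C.
F = q v×B = (3.204×10⁻¹⁹ C)·(0, 2880, -2230) = (0, 9.24×10⁻¹⁶, -7.15×10⁻¹⁶) N.
|F| = 1.17×10⁻¹⁵ N.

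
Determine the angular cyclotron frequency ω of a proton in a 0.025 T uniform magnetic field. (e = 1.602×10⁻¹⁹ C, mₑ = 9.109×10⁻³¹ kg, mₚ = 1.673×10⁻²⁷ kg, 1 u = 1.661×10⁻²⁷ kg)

ω = |q|B/m.
ω = (1.602×10⁻¹⁹)(0.025)/1.673×10⁻²⁷ ≈ 2.4×10⁶ rad/s.

ω ≈ 2.4×10⁶ rad/s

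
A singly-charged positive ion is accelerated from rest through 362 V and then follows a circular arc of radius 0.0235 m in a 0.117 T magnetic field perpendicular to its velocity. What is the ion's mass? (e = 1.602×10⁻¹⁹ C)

Combine |q|V = ½mv² and r = mv/(|q|B): eliminate v to get m = qB²r²/(2V).
m = (1.602×10⁻¹⁹)(0.117)²(0.0235)²/(2·362) ≈ 1.67×10⁻²⁷ kg.

m ≈ 1.67×10⁻²⁷ kg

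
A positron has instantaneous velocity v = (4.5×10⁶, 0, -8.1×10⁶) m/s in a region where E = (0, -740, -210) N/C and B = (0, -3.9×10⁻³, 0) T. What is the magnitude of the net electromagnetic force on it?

|F| ≈ 5.81×10⁻¹⁵ N

v×B = (-3.16×10⁴, 0, -1.76×10⁴) N/C.
E + v×B = (-3.16×10⁴, -740, -1.78×10⁴) N/C.
F = q(E + v×B) = (1.602×10⁻¹⁹ C)·(-3.16×10⁴, -740, -1.78×10⁴) = (-5.06×10⁻¹⁵, -1.19×10⁻¹⁶, -2.85×10⁻¹⁵) N.
|F| = 5.81×10⁻¹⁵ N.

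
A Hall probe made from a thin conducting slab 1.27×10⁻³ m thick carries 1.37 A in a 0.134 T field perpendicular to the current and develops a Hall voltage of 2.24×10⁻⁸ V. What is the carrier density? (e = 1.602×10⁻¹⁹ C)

n ≈ 4.03×10²⁸ m⁻³

From V_H = IB/(n e t), n = IB/(V_H e t).
n = (1.37)(0.134)/((2.24×10⁻⁸)(1.602×10⁻¹⁹)(1.27×10⁻³)) ≈ 4.03×10²⁸ m⁻³.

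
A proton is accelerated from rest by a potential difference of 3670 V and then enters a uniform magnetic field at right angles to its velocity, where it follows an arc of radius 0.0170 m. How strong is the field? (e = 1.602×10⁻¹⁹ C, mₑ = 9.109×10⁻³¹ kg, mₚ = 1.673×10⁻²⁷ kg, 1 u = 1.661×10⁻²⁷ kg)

v = √(2|q|V/m) = √(2·1.602×10⁻¹⁹·3670/1.673×10⁻²⁷) ≈ 8.384×10⁵ m/s.
B = mv/(|q|r) = (1.673×10⁻²⁷)(8.384×10⁵)/((1.602×10⁻¹⁹)(0.0170)) ≈ 0.515 T.

B ≈ 0.515 T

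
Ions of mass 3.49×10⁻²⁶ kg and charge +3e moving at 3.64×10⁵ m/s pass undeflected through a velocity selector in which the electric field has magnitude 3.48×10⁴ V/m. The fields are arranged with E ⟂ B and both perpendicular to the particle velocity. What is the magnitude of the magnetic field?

B = 0.0956 T

Balance of forces in the selector: qE = qvB ⇒ B = E/v.
B = 3.48×10⁴/3.64×10⁵ = 0.0956 T.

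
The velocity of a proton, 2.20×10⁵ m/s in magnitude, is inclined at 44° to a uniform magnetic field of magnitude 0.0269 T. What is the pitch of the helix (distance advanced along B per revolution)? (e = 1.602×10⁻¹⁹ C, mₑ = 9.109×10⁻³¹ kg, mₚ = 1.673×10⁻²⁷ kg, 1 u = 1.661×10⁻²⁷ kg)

p ≈ 0.386 m

v∥ = v cosθ = 2.20×10⁵·cos44° ≈ 1.583×10⁵ m/s.
T = 2πm/(|q|B) = 2π(1.673×10⁻²⁷)/((1.602×10⁻¹⁹)(0.0269)) ≈ 2.439×10⁻⁶ s.
pitch = v∥ T = (1.583×10⁵)(2.439×10⁻⁶) ≈ 0.386 m.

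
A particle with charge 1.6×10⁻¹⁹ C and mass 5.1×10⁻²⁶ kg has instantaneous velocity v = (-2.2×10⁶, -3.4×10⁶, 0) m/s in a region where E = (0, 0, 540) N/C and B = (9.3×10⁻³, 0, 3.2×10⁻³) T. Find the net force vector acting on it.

F ≈ (-1.74×10⁻¹⁵, 1.13×10⁻¹⁵, 5.15×10⁻¹⁵) N

v×B = (-1.09×10⁴, 7040, 3.16×10⁴) N/C.
E + v×B = (-1.09×10⁴, 7040, 3.22×10⁴) N/C.
F = q(E + v×B) = (1.6×10⁻¹⁹ C)·(-1.09×10⁴, 7040, 3.22×10⁴) = (-1.74×10⁻¹⁵, 1.13×10⁻¹⁵, 5.15×10⁻¹⁵) N.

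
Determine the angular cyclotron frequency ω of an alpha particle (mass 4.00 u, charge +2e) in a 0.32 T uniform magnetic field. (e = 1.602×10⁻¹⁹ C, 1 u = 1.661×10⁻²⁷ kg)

ω = |q|B/m.
ω = (3.204×10⁻¹⁹)(0.32)/6.644×10⁻²⁷ ≈ 1.5×10⁷ rad/s.

ω ≈ 1.5×10⁷ rad/s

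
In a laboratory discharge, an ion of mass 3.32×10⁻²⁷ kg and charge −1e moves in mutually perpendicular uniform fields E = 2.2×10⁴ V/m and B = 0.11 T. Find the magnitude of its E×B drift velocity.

In crossed fields the guiding centre drifts at v_d = |E×B|/B² = E/B, independent of charge and mass.
v_d = 2.2×10⁴/0.11 = 2.0×10⁵ m/s.

v_d ≈ 2.0×10⁵ m/s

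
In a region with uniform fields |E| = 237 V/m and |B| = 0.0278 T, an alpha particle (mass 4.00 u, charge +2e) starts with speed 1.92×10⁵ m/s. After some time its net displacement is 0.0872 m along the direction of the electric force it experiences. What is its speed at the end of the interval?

v_f ≈ 1.97×10⁵ m/s

B does no work; ΔKE = |q|E d.
½mv_f² = ½mv₀² + |q|Ed = ½(6.644×10⁻²⁷)(1.92×10⁵)² + (3.204×10⁻¹⁹)(237)(0.0872) ≈ 1.225×10⁻¹⁶ J + 6.622×10⁻¹⁸ J ≈ 1.291×10⁻¹⁶ J.
v_f = √(2·1.291×10⁻¹⁶/6.644×10⁻²⁷) ≈ 1.97×10⁵ m/s.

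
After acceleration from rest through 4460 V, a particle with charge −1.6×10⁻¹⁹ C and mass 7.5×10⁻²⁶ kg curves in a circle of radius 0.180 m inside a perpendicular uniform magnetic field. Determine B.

B ≈ 0.359 T

v = √(2|q|V/m) = √(2·1.6×10⁻¹⁹·4460/7.5×10⁻²⁶) ≈ 1.379×10⁵ m/s.
B = mv/(|q|r) = (7.5×10⁻²⁶)(1.379×10⁵)/((1.6×10⁻¹⁹)(0.180)) ≈ 0.359 T.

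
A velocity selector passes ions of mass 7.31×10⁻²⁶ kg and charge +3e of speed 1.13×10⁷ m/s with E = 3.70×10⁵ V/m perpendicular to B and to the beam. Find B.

Balance of forces in the selector: qE = qvB ⇒ B = E/v.
B = 3.70×10⁵/1.13×10⁷ = 0.0327 T.

B = 0.0327 T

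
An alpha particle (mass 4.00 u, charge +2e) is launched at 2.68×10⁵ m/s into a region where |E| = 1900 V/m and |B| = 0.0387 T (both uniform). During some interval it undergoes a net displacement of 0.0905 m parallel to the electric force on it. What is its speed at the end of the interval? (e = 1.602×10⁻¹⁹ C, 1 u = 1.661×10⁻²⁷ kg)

v_f ≈ 2.97×10⁵ m/s

B does no work; ΔKE = |q|E d.
½mv_f² = ½mv₀² + |q|Ed = ½(6.644×10⁻²⁷)(2.68×10⁵)² + (3.204×10⁻¹⁹)(1900)(0.0905) ≈ 2.386×10⁻¹⁶ J + 5.509×10⁻¹⁷ J ≈ 2.937×10⁻¹⁶ J.
v_f = √(2·2.937×10⁻¹⁶/6.644×10⁻²⁷) ≈ 2.97×10⁵ m/s.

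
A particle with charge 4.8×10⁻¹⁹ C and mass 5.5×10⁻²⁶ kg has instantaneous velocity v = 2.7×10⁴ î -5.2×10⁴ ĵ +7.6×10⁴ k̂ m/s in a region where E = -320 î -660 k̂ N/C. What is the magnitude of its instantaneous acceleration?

Only an electric field acts, so F = qE = (4.8×10⁻¹⁹ C)·(-320, 0, -660) = (-1.54×10⁻¹⁶, 0, -3.17×10⁻¹⁶) N.
|a| = |F|/m = 3.521×10⁻¹⁶/5.5×10⁻²⁶ ≈ 6.40×10⁹ m/s².

|a| ≈ 6.40×10⁹ m/s²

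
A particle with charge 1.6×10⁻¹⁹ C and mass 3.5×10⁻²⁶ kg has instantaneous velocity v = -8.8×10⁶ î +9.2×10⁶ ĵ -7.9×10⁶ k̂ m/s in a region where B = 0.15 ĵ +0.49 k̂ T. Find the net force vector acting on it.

F ≈ (9.11×10⁻¹³, 6.90×10⁻¹³, -2.11×10⁻¹³) N

v×B = (5.69×10⁶, 4.31×10⁶, -1.32×10⁶) N/C.
F = q v×B = (1.6×10⁻¹⁹ C)·(5.69×10⁶, 4.31×10⁶, -1.32×10⁶) = (9.11×10⁻¹³, 6.90×10⁻¹³, -2.11×10⁻¹³) N.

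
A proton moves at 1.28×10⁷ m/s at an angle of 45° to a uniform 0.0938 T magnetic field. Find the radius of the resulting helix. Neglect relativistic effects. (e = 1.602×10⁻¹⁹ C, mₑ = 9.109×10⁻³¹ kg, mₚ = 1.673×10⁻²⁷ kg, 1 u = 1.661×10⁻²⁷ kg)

v⊥ = v sinθ = 1.28×10⁷·sin45° ≈ 9.051×10⁶ m/s.
r = m v⊥/(|q|B) = (1.673×10⁻²⁷)(9.051×10⁶)/((1.602×10⁻¹⁹)(0.0938)) ≈ 1.01 m.

r ≈ 1.01 m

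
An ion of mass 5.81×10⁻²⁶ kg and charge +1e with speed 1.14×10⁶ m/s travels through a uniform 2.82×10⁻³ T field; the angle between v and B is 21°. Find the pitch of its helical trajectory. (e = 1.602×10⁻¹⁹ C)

v∥ = v cosθ = 1.14×10⁶·cos21° ≈ 1.064×10⁶ m/s.
T = 2πm/(|q|B) = 2π(5.81×10⁻²⁶)/((1.602×10⁻¹⁹)(2.82×10⁻³)) ≈ 8.081×10⁻⁴ s.
pitch = v∥ T = (1.064×10⁶)(8.081×10⁻⁴) ≈ 860 m.

p ≈ 860 m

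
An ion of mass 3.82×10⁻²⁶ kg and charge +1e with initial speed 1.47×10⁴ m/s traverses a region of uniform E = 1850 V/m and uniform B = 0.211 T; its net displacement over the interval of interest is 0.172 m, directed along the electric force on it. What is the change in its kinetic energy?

The magnetic force is always ⟂ v and does no work; only the electric force changes KE.
ΔKE = F_E · d = |q|E d = (1.602×10⁻¹⁹)(1850)(0.172) ≈ 5.10×10⁻¹⁷ J.

ΔKE ≈ 5.10×10⁻¹⁷ J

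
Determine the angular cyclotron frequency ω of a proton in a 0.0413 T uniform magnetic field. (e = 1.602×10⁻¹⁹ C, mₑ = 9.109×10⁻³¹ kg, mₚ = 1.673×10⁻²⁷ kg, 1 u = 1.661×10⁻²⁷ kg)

ω ≈ 3.95×10⁶ rad/s

ω = |q|B/m.
ω = (1.602×10⁻¹⁹)(0.0413)/1.673×10⁻²⁷ ≈ 3.95×10⁶ rad/s.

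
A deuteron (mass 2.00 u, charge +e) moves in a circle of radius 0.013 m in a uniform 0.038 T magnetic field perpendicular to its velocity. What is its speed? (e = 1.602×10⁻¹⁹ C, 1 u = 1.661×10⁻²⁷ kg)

From |q|vB = mv²/r, v = |q|Br/m.
v = (1.602×10⁻¹⁹)(0.038)(0.013)/3.322×10⁻²⁷ ≈ 2.4×10⁴ m/s.

v ≈ 2.4×10⁴ m/s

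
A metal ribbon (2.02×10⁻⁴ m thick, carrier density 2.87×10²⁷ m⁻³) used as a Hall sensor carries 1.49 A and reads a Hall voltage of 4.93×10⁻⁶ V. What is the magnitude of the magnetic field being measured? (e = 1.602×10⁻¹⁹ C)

From V_H = IB/(n e t), B = V_H n e t / I.
B = (4.93×10⁻⁶)(2.87×10²⁷)(1.602×10⁻¹⁹)(2.02×10⁻⁴)/1.49 ≈ 0.307 T.

B ≈ 0.307 T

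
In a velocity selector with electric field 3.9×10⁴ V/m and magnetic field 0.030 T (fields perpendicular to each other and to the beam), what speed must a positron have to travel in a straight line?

v = 1.3×10⁶ m/s

Zero net Lorentz force requires |qE| = |q v×B|, i.e. E = vB.
v = E/B = 3.9×10⁴/0.030 = 1.3×10⁶ m/s.
The result is independent of the particle's charge and mass.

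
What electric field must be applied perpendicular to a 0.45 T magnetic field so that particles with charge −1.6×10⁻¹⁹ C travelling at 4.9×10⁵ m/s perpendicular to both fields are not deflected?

E = 2.2×10⁵ V/m

For straight-line motion qE = qvB, so E = vB.
E = 4.9×10⁵ × 0.45 = 2.2×10⁵ V/m.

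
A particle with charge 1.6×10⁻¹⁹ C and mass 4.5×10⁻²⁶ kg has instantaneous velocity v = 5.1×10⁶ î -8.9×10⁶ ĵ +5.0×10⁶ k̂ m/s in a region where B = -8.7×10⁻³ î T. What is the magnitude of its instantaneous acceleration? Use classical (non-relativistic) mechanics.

v×B = (0, -4.35×10⁴, -7.74×10⁴) N/C.
F = q v×B = (1.6×10⁻¹⁹ C)·(0, -4.35×10⁴, -7.74×10⁴) = (0, -6.96×10⁻¹⁵, -1.24×10⁻¹⁴) N.
|a| = |F|/m = 1.421×10⁻¹⁴/4.5×10⁻²⁶ ≈ 3.16×10¹¹ m/s².

|a| ≈ 3.16×10¹¹ m/s²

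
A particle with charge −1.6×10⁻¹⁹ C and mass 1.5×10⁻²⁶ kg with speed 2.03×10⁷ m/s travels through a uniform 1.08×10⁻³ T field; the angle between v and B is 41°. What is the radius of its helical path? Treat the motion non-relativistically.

v⊥ = v sinθ = 2.03×10⁷·sin41° ≈ 1.332×10⁷ m/s.
r = m v⊥/(|q|B) = (1.5×10⁻²⁶)(1.332×10⁷)/((1.6×10⁻¹⁹)(1.08×10⁻³)) ≈ 1160 m.

r ≈ 1160 m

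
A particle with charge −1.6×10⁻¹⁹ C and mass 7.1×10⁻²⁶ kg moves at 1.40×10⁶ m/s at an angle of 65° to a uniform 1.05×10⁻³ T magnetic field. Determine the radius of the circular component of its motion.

v⊥ = v sinθ = 1.40×10⁶·sin65° ≈ 1.269×10⁶ m/s.
r = m v⊥/(|q|B) = (7.1×10⁻²⁶)(1.269×10⁶)/((1.6×10⁻¹⁹)(1.05×10⁻³)) ≈ 536 m.

r ≈ 536 m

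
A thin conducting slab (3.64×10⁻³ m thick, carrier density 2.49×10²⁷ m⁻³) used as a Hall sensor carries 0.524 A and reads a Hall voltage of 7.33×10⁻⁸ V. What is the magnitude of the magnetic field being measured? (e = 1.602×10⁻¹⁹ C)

From V_H = IB/(n e t), B = V_H n e t / I.
B = (7.33×10⁻⁸)(2.49×10²⁷)(1.602×10⁻¹⁹)(3.64×10⁻³)/0.524 ≈ 0.203 T.

B ≈ 0.203 T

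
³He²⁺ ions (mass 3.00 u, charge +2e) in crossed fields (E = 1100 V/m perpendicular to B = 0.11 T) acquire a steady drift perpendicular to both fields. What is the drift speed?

The E×B drift speed is v_d = E/B.
v_d = 1100/0.11 = 1.0×10⁴ m/s.

v_d ≈ 1.0×10⁴ m/s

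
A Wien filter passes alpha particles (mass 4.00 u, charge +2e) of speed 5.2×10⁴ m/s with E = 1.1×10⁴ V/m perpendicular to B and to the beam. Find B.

Balance of forces in the selector: qE = qvB ⇒ B = E/v.
B = 1.1×10⁴/5.2×10⁴ = 0.21 T.

B = 0.21 T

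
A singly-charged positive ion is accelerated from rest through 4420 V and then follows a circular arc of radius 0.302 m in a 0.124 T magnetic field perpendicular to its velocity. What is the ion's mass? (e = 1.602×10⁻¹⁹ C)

m ≈ 2.54×10⁻²⁶ kg

Combine |q|V = ½mv² and r = mv/(|q|B): eliminate v to get m = qB²r²/(2V).
m = (1.602×10⁻¹⁹)(0.124)²(0.302)²/(2·4420) ≈ 2.54×10⁻²⁶ kg.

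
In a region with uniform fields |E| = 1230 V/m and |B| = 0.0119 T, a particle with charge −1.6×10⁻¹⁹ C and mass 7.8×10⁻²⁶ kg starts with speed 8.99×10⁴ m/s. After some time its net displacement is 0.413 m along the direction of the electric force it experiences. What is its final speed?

B does no work; ΔKE = |q|E d.
½mv_f² = ½mv₀² + |q|Ed = ½(7.8×10⁻²⁶)(8.99×10⁴)² + (1.6×10⁻¹⁹)(1230)(0.413) ≈ 3.152×10⁻¹⁶ J + 8.128×10⁻¹⁷ J ≈ 3.965×10⁻¹⁶ J.
v_f = √(2·3.965×10⁻¹⁶/7.8×10⁻²⁶) ≈ 1.01×10⁵ m/s.

v_f ≈ 1.01×10⁵ m/s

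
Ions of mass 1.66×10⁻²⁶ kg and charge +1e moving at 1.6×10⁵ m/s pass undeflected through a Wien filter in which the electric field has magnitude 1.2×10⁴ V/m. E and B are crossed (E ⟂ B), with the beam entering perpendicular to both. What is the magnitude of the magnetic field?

B = 0.075 T

Balance of forces in the selector: qE = qvB ⇒ B = E/v.
B = 1.2×10⁴/1.6×10⁵ = 0.075 T.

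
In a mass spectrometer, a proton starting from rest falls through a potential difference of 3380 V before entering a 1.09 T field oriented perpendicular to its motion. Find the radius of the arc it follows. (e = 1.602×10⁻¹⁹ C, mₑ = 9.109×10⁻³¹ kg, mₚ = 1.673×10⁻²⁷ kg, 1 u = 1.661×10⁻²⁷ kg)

Acceleration: |q|V = ½mv² ⇒ v = √(2|q|V/m) = √(2·1.602×10⁻¹⁹·3380/1.673×10⁻²⁷) ≈ 8.046×10⁵ m/s.
In the field: r = mv/(|q|B) = (1.673×10⁻²⁷)(8.046×10⁵)/((1.602×10⁻¹⁹)(1.09)) ≈ 7.71×10⁻³ m.

r ≈ 7.71×10⁻³ m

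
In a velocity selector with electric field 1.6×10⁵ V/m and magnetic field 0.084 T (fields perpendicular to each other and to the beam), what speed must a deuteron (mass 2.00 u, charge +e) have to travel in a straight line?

Straight-line motion ⇒ electric and magnetic forces cancel, so E = vB.
v = E/B = 1.6×10⁵/0.084 = 1.9×10⁶ m/s.

v = 1.9×10⁶ m/s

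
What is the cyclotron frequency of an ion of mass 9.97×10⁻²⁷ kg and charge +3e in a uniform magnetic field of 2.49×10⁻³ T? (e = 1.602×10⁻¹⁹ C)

f ≈ 1.91×10⁴ Hz

f = |q|B/(2πm).
f = (4.806×10⁻¹⁹)(2.49×10⁻³)/(2π·9.97×10⁻²⁷) ≈ 1.91×10⁴ Hz.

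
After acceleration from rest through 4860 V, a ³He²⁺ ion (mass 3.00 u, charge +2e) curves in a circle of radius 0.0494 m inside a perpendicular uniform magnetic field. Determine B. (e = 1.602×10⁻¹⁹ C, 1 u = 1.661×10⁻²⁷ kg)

v = √(2|q|V/m) = √(2·3.204×10⁻¹⁹·4860/4.983×10⁻²⁷) ≈ 7.906×10⁵ m/s.
B = mv/(|q|r) = (4.983×10⁻²⁷)(7.906×10⁵)/((3.204×10⁻¹⁹)(0.0494)) ≈ 0.249 T.

B ≈ 0.249 T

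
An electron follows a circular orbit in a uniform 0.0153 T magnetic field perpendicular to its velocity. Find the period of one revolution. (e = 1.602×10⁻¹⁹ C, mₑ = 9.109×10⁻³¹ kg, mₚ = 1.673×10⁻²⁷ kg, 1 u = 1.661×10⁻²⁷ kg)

The cyclotron period depends only on m, q, B: T = 2πm/(|q|B).
T = 2π(9.109×10⁻³¹)/((1.602×10⁻¹⁹)(0.0153)) ≈ 2.34×10⁻⁹ s.

T ≈ 2.34×10⁻⁹ s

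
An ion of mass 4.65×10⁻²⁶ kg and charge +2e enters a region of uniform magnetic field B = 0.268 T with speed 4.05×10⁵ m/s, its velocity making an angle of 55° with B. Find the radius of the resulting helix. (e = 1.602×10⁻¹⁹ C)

v⊥ = v sinθ = 4.05×10⁵·sin55° ≈ 3.318×10⁵ m/s.
r = m v⊥/(|q|B) = (4.65×10⁻²⁶)(3.318×10⁵)/((3.204×10⁻¹⁹)(0.268)) ≈ 0.180 m.

r ≈ 0.180 m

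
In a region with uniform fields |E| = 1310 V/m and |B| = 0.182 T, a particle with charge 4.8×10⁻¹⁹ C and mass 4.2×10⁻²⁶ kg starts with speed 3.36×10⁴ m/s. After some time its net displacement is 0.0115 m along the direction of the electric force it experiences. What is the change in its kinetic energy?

The magnetic force is always ⟂ v and does no work; only the electric force changes KE.
ΔKE = F_E · d = |q|E d = (4.8×10⁻¹⁹)(1310)(0.0115) ≈ 7.23×10⁻¹⁸ J.

ΔKE ≈ 7.23×10⁻¹⁸ J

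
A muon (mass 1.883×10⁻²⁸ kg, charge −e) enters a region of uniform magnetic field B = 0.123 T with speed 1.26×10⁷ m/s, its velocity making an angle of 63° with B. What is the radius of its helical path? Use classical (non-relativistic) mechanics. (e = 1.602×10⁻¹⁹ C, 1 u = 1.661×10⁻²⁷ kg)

r ≈ 0.107 m

v⊥ = v sinθ = 1.26×10⁷·sin63° ≈ 1.123×10⁷ m/s.
r = m v⊥/(|q|B) = (1.883×10⁻²⁸)(1.123×10⁷)/((1.602×10⁻¹⁹)(0.123)) ≈ 0.107 m.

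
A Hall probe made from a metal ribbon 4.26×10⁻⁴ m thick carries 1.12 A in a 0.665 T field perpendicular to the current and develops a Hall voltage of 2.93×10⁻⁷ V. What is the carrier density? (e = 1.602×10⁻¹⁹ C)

n ≈ 3.72×10²⁸ m⁻³

From V_H = IB/(n e t), n = IB/(V_H e t).
n = (1.12)(0.665)/((2.93×10⁻⁷)(1.602×10⁻¹⁹)(4.26×10⁻⁴)) ≈ 3.72×10²⁸ m⁻³.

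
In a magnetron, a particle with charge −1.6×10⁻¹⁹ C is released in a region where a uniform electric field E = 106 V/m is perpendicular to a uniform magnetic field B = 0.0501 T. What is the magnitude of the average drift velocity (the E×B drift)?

The E×B drift speed is v_d = E/B.
v_d = 106/0.0501 = 2120 m/s.

v_d ≈ 2120 m/s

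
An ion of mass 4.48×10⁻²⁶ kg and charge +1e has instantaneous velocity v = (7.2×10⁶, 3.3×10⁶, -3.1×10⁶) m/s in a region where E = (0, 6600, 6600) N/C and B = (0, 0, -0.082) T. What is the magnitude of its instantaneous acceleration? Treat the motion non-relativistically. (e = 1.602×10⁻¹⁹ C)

|a| ≈ 2.34×10¹² m/s²

v×B = (-2.71×10⁵, 5.90×10⁵, 0) N/C.
E + v×B = (-2.71×10⁵, 5.97×10⁵, 6600) N/C.
F = q(E + v×B) = (1.602×10⁻¹⁹ C)·(-2.71×10⁵, 5.97×10⁵, 6600) = (-4.34×10⁻¹⁴, 9.56×10⁻¹⁴, 1.06×10⁻¹⁵) N.
|a| = |F|/m = 1.050×10⁻¹³/4.48×10⁻²⁶ ≈ 2.34×10¹² m/s².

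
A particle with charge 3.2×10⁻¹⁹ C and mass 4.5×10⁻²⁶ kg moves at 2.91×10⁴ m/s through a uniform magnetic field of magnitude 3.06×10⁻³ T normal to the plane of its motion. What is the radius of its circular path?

r ≈ 1.34 m

The magnetic force provides the centripetal force: |q|vB = mv²/r.
r = mv/(|q|B) = (4.5×10⁻²⁶)(2.91×10⁴)/((3.2×10⁻¹⁹)(3.06×10⁻³)) ≈ 1.34 m.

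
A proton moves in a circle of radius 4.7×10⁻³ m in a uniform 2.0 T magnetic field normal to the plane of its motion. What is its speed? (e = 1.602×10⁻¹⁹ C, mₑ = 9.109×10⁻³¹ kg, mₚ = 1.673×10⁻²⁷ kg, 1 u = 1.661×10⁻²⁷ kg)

v ≈ 9.0×10⁵ m/s

From |q|vB = mv²/r, v = |q|Br/m.
v = (1.602×10⁻¹⁹)(2.0)(4.7×10⁻³)/1.673×10⁻²⁷ ≈ 9.0×10⁵ m/s.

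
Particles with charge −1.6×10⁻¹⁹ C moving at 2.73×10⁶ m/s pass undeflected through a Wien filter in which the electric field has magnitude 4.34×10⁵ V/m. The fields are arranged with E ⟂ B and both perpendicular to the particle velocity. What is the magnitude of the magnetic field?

B = 0.159 T

Balance of forces in the selector: qE = qvB ⇒ B = E/v.
B = 4.34×10⁵/2.73×10⁶ = 0.159 T.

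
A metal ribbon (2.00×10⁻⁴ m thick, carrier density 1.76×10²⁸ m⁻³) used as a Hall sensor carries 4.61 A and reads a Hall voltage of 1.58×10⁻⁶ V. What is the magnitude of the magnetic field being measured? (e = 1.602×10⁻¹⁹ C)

B ≈ 0.193 T

From V_H = IB/(n e t), B = V_H n e t / I.
B = (1.58×10⁻⁶)(1.76×10²⁸)(1.602×10⁻¹⁹)(2.00×10⁻⁴)/4.61 ≈ 0.193 T.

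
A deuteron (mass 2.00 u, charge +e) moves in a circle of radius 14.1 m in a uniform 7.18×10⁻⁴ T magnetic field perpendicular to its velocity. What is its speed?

v ≈ 4.88×10⁵ m/s

From |q|vB = mv²/r, v = |q|Br/m.
v = (1.602×10⁻¹⁹)(7.18×10⁻⁴)(14.1)/3.322×10⁻²⁷ ≈ 4.88×10⁵ m/s.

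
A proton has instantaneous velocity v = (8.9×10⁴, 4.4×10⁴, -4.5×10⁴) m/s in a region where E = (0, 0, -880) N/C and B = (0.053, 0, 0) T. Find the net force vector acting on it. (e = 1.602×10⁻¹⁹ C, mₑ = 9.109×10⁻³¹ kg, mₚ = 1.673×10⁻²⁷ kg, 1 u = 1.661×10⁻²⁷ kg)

F ≈ (0, -3.82×10⁻¹⁶, -5.15×10⁻¹⁶) N

v×B = (0, -2380, -2330) N/C.
E + v×B = (0, -2380, -3210) N/C.
F = q(E + v×B) = (1.602×10⁻¹⁹ C)·(0, -2380, -3210) = (0, -3.82×10⁻¹⁶, -5.15×10⁻¹⁶) N.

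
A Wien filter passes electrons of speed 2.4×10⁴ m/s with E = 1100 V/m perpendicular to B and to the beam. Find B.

Balance of forces in the selector: qE = qvB ⇒ B = E/v.
B = 1100/2.4×10⁴ = 0.046 T.

B = 0.046 T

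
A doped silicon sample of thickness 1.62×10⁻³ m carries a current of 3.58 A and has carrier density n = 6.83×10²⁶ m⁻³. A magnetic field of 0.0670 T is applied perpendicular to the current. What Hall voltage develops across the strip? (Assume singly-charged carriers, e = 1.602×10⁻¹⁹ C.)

V_H ≈ 1.35×10⁻⁶ V

V_H = IB/(n e t).
V_H = (3.58)(0.0670)/((6.83×10²⁶)(1.602×10⁻¹⁹)(1.62×10⁻³)) ≈ 1.35×10⁻⁶ V.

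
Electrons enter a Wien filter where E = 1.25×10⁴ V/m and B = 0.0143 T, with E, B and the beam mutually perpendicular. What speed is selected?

v = 8.74×10⁵ m/s

Straight-line motion ⇒ electric and magnetic forces cancel, so E = vB.
v = E/B = 1.25×10⁴/0.0143 = 8.74×10⁵ m/s.
The result is independent of the particle's charge and mass.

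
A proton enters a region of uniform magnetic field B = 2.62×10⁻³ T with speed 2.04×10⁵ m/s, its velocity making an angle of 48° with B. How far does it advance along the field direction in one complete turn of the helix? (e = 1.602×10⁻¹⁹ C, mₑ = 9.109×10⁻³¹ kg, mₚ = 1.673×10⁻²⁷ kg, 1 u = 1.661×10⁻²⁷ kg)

p ≈ 3.42 m

v∥ = v cosθ = 2.04×10⁵·cos48° ≈ 1.365×10⁵ m/s.
T = 2πm/(|q|B) = 2π(1.673×10⁻²⁷)/((1.602×10⁻¹⁹)(2.62×10⁻³)) ≈ 2.504×10⁻⁵ s.
pitch = v∥ T = (1.365×10⁵)(2.504×10⁻⁵) ≈ 3.42 m.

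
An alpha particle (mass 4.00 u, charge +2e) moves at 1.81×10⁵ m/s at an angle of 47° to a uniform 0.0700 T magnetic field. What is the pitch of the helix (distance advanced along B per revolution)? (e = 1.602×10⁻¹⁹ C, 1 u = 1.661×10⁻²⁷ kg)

p ≈ 0.230 m

v∥ = v cosθ = 1.81×10⁵·cos47° ≈ 1.234×10⁵ m/s.
T = 2πm/(|q|B) = 2π(6.644×10⁻²⁷)/((3.204×10⁻¹⁹)(0.0700)) ≈ 1.861×10⁻⁶ s.
pitch = v∥ T = (1.234×10⁵)(1.861×10⁻⁶) ≈ 0.230 m.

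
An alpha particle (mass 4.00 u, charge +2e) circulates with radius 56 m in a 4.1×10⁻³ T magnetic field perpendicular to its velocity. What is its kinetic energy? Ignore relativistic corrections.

KE ≈ 4.1×10⁻¹³ J

v = |q|Br/m, then KE = ½mv² = (qBr)²/(2m).
v = (3.204×10⁻¹⁹)(4.1×10⁻³)(56)/6.644×10⁻²⁷ ≈ 1.107×10⁷ m/s.
KE = ½(6.644×10⁻²⁷)(1.107×10⁷)² ≈ 4.1×10⁻¹³ J.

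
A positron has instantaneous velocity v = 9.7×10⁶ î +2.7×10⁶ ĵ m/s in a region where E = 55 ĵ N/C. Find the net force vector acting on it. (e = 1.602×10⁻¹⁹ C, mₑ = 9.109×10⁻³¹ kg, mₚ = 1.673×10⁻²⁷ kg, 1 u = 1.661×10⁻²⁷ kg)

F ≈ (0, 8.81×10⁻¹⁸, 0) N

Only an electric field acts, so F = qE = (1.602×10⁻¹⁹ C)·(0, 55.0, 0) = (0, 8.81×10⁻¹⁸, 0) N.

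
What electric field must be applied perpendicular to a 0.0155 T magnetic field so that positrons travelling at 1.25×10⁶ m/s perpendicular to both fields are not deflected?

For straight-line motion qE = qvB, so E = vB.
E = 1.25×10⁶ × 0.0155 = 1.94×10⁴ V/m.

E = 1.94×10⁴ V/m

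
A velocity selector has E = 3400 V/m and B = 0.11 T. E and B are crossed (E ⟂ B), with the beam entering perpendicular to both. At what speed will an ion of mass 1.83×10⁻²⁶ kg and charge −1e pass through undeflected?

v = 3.1×10⁴ m/s

Straight-line motion ⇒ electric and magnetic forces cancel, so E = vB.
v = E/B = 3400/0.11 = 3.1×10⁴ m/s.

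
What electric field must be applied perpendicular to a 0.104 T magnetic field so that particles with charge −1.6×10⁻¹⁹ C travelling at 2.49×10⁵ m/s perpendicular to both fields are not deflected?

For straight-line motion qE = qvB, so E = vB.
E = 2.49×10⁵ × 0.104 = 2.59×10⁴ V/m.

E = 2.59×10⁴ V/m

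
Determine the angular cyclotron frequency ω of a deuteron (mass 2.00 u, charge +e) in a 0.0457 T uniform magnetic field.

ω ≈ 2.20×10⁶ rad/s

ω = |q|B/m.
ω = (1.602×10⁻¹⁹)(0.0457)/3.322×10⁻²⁷ ≈ 2.20×10⁶ rad/s.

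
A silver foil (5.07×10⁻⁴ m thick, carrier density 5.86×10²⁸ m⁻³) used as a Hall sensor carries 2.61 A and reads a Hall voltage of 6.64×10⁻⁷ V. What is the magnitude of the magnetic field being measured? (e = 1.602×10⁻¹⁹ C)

From V_H = IB/(n e t), B = V_H n e t / I.
B = (6.64×10⁻⁷)(5.86×10²⁸)(1.602×10⁻¹⁹)(5.07×10⁻⁴)/2.61 ≈ 1.21 T.

B ≈ 1.21 T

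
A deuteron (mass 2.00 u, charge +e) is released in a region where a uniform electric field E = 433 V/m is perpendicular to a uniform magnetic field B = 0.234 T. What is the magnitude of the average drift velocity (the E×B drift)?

v_d ≈ 1850 m/s

In crossed fields the guiding centre drifts at v_d = |E×B|/B² = E/B, independent of charge and mass.
v_d = 433/0.234 = 1850 m/s.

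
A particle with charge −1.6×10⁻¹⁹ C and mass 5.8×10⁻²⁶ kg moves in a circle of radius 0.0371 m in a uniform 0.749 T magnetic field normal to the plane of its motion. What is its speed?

v ≈ 7.67×10⁴ m/s

From |q|vB = mv²/r, v = |q|Br/m.
v = (1.6×10⁻¹⁹)(0.749)(0.0371)/5.8×10⁻²⁶ ≈ 7.67×10⁴ m/s.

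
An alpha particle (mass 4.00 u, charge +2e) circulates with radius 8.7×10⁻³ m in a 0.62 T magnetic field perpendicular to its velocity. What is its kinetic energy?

KE ≈ 2.2×10⁻¹⁶ J

v = |q|Br/m, then KE = ½mv² = (qBr)²/(2m).
v = (3.204×10⁻¹⁹)(0.62)(8.7×10⁻³)/6.644×10⁻²⁷ ≈ 2.601×10⁵ m/s.
KE = ½(6.644×10⁻²⁷)(2.601×10⁵)² ≈ 2.2×10⁻¹⁶ J.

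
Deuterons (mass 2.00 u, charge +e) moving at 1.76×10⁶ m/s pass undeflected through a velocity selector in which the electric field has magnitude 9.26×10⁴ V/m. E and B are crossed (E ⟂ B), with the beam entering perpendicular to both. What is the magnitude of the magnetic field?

B = 0.0526 T

Balance of forces in the selector: qE = qvB ⇒ B = E/v.
B = 9.26×10⁴/1.76×10⁶ = 0.0526 T.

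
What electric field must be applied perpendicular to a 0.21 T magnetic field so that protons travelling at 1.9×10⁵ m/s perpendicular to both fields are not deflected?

E = 4.0×10⁴ V/m

For straight-line motion qE = qvB, so E = vB.
E = 1.9×10⁵ × 0.21 = 4.0×10⁴ V/m.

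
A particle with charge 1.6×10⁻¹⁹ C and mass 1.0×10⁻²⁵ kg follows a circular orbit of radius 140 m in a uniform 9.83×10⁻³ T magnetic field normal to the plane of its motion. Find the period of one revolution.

The cyclotron period depends only on m, q, B: T = 2πm/(|q|B).
T = 2π(1.0×10⁻²⁵)/((1.6×10⁻¹⁹)(9.83×10⁻³)) ≈ 3.99×10⁻⁴ s.

T ≈ 3.99×10⁻⁴ s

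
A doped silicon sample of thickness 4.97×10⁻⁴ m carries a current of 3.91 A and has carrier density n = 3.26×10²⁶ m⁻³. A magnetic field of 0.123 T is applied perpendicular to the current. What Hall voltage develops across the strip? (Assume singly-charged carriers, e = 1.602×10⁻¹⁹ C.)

V_H ≈ 1.85×10⁻⁵ V

V_H = IB/(n e t).
V_H = (3.91)(0.123)/((3.26×10²⁶)(1.602×10⁻¹⁹)(4.97×10⁻⁴)) ≈ 1.85×10⁻⁵ V.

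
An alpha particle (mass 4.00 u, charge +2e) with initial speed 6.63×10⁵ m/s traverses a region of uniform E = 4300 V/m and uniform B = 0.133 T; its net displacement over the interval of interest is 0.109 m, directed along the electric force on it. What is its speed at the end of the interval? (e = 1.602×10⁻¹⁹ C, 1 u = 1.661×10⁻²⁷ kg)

v_f ≈ 6.96×10⁵ m/s

B does no work; ΔKE = |q|E d.
½mv_f² = ½mv₀² + |q|Ed = ½(6.644×10⁻²⁷)(6.63×10⁵)² + (3.204×10⁻¹⁹)(4300)(0.109) ≈ 1.460×10⁻¹⁵ J + 1.502×10⁻¹⁶ J ≈ 1.610×10⁻¹⁵ J.
v_f = √(2·1.610×10⁻¹⁵/6.644×10⁻²⁷) ≈ 6.96×10⁵ m/s.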